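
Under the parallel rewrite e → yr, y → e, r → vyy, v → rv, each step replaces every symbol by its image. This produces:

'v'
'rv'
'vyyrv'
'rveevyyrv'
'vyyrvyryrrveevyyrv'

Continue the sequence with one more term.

Applying the rule to each of the 18 symbols of vyyrvyryrrveevyyrv gives the pieces rv e e vyy rv e vyy e vyy vyy rv yr yr rv e e vyy rv, which concatenate to the answer.

rveevyyrvevyyevyyvyyrvyryrrveevyyrv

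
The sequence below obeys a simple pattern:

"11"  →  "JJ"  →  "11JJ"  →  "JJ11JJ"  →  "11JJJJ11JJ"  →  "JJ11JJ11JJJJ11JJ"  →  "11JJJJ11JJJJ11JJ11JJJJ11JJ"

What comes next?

JJ11JJ11JJJJ11JJ11JJJJ11JJJJ11JJ11JJJJ11JJ

This is a Fibonacci-style word recurrence s(k) = s(k−2)·s(k−1): e.g. 11·JJ = 11JJ.
Continuing: JJ11JJ11JJJJ11JJ · 11JJJJ11JJJJ11JJ11JJJJ11JJ gives term 8.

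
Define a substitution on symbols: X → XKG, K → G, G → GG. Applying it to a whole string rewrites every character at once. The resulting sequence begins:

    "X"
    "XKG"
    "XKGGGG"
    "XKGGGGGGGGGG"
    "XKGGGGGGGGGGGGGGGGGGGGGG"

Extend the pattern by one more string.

XKGGGGGGGGGGGGGGGGGGGGGGGGGGGGGGGGGGGGGGGGGGGGGG

Replace each of the 24 characters of XKGGGGGGGGGGGGGGGGGGGGGG in place — XKG G GG GG GG GG GG GG GG GG GG GG GG GG GG GG GG GG GG GG GG GG GG GG — and concatenate.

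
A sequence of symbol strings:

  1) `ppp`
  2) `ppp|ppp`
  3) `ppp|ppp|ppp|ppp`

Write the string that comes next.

ppp|ppp|ppp|ppp|ppp|ppp|ppp|ppp

Every step duplicates the string with '|' between the halves.
One more doubling of ppp|ppp|ppp|ppp gives the answer.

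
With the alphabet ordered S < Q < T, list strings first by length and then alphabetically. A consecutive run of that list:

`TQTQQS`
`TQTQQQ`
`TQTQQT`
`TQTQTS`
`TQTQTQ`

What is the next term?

Find the rightmost character of TQTQTQ below T, bump it to the next letter, and reset everything to its right to S.

TQTQTT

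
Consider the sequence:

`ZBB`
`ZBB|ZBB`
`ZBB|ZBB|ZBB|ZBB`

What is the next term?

Each string is two copies of the previous one joined by '|'.
Doubling ZBB|ZBB|ZBB|ZBB with '|' between the halves:

ZBB|ZBB|ZBB|ZBB|ZBB|ZBB|ZBB|ZBB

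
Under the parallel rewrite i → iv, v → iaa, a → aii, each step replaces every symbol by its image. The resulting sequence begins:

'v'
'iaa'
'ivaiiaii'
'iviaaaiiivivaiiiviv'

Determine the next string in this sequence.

Rewriting the 19 symbols of iviaaaiiivivaiiiviv one by one yields iv iaa iv aii aii aii iv iv iv iaa iv iaa aii iv iv iv iaa iv iaa; concatenated:

iviaaivaiiaiiaiiiviviviaaiviaaaiiiviviviaaiviaa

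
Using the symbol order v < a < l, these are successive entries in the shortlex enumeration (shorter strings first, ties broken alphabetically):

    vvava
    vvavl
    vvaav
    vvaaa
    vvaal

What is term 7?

Stepping forward 2 times from vvaal: vvaal → vvalv, then the target.

vvala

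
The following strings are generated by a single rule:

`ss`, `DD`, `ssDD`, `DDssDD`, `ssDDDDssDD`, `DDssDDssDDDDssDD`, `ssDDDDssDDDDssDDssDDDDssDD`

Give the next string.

From term 3 onward, concatenate the second-to-last term with the last: ss·DD = ssDD, DD·ssDD = DDssDD, …
Continuing: DDssDDssDDDDssDD · ssDDDDssDDDDssDDssDDDDssDD gives term 8.

DDssDDssDDDDssDDssDDDDssDDDDssDDssDDDDssDD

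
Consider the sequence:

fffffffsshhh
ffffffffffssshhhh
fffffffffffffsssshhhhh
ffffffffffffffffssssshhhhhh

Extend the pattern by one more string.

fffffffffffffffffffsssssshhhhhhh

The n-th term is 3n+1 f's then n s's then n+1 h's, where the shown terms are n = 2, 3, 4, 5.
For the next term, n = 6, so the run lengths are 19, 6, 7.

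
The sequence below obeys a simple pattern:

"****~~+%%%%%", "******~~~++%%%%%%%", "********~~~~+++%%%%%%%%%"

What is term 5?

************~~~~~~+++++%%%%%%%%%%%%%

The n-th term is 2n *'s then n ~'s then n-1 +'s then 2n+1 %'s, where the shown terms are n = 2, 3, 4.
At n = 6 the blocks have lengths 12, 6, 5, 13.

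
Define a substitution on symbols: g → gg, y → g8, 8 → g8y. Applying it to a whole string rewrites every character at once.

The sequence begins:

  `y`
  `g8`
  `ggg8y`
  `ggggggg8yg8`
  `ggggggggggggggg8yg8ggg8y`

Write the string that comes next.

Rewriting the 24 symbols of ggggggggggggggg8yg8ggg8y one by one yields gg gg gg gg gg gg gg gg gg gg gg gg gg gg gg g8y g8 gg g8y gg gg gg g8y g8; concatenated:

ggggggggggggggggggggggggggggggg8yg8ggg8yggggggg8yg8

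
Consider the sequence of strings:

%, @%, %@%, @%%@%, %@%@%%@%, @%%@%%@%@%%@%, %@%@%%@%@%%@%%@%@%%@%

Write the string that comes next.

@%%@%%@%@%%@%%@%@%%@%@%%@%%@%@%%@%

Each term (from the third on) is the two preceding terms concatenated in order: term 3 = %·@% = %@%.
Continuing: @%%@%%@%@%%@% · %@%@%%@%@%%@%%@%@%%@% gives term 8.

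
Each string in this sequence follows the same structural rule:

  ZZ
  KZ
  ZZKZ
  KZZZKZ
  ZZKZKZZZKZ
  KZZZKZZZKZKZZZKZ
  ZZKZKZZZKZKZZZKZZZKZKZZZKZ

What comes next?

KZZZKZZZKZKZZZKZZZKZKZZZKZKZZZKZZZKZKZZZKZ

From term 3 onward, concatenate the second-to-last term with the last: ZZ·KZ = ZZKZ, KZ·ZZKZ = KZZZKZ, …
So term 8 is KZZZKZZZKZKZZZKZ·ZZKZKZZZKZKZZZKZZZKZKZZZKZ.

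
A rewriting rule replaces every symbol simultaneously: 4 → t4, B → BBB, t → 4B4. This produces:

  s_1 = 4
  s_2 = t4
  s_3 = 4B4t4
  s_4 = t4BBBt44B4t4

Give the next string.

4B4t4BBBBBBBBB4B4t4t4BBBt44B4t4

Rewriting each symbol of t4BBBt44B4t4: t→4B4, 4→t4, B→BBB, B→BBB, B→BBB, t→4B4, 4→t4, 4→t4, B→BBB, 4→t4, t→4B4, 4→t4, which concatenates to 4B4 t4 BBB BBB BBB 4B4 t4 t4 BBB t4 4B4 t4.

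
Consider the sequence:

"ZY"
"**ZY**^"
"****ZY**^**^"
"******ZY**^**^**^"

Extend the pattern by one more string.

s(k+1) = **·s(k)·**^, so each term gains ** as a prefix and **^ as a suffix.
Applying this once more to ******ZY**^**^**^:

********ZY**^**^**^**^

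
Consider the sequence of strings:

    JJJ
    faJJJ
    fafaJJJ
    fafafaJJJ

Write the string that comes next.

Every step adds fa at the front: s(k+1) = fa·s(k).
So the next term is fa·fafafaJJJ.

fafafafaJJJ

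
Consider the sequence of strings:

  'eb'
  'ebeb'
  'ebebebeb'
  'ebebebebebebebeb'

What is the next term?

ebebebebebebebebebebebebebebebeb

Each string is two copies of the previous one concatenated.
So the next term is two copies of ebebebebebebebeb.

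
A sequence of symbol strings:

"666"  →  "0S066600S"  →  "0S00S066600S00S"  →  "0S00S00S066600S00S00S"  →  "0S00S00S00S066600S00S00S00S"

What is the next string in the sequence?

0S00S00S00S00S066600S00S00S00S00S

Every step adds 0S0 to the front and 00S to the end of the previous string.
One more step from 0S00S00S00S066600S00S00S00S gives the answer.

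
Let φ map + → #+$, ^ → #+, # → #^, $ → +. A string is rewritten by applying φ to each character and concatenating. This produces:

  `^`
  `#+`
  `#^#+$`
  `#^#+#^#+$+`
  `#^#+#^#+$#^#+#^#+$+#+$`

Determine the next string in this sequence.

#^#+#^#+$#^#+#^#+$+#^#+#^#+$#^#+#^#+$+#+$#^#+$+

Replace each of the 22 characters of #^#+#^#+$#^#+#^#+$+#+$ in place — #^ #+ #^ #+$ #^ #+ #^ #+$ + #^ #+ #^ #+$ #^ #+ #^ #+$ + #+$ #^ #+$ + — and concatenate.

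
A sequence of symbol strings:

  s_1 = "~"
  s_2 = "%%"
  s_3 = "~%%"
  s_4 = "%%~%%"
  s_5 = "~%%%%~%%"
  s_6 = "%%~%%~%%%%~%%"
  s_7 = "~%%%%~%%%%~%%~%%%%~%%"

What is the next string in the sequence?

This is a Fibonacci-style word recurrence s(k) = s(k−2)·s(k−1): e.g. ~·%% = ~%%.
Continuing: %%~%%~%%%%~%% · ~%%%%~%%%%~%%~%%%%~%% gives term 8.

%%~%%~%%%%~%%~%%%%~%%%%~%%~%%%%~%%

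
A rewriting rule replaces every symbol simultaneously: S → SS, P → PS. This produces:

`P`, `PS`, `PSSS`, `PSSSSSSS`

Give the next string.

PSSSSSSSSSSSSSSS

Rewriting each symbol of PSSSSSSS: P→PS, S→SS, S→SS, S→SS, S→SS, S→SS, S→SS, S→SS, which concatenates to PS SS SS SS SS SS SS SS.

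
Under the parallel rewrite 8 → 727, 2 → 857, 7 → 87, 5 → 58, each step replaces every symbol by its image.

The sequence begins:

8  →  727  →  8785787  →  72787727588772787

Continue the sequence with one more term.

Applying the rule to each of the 17 symbols of 72787727588772787 gives the pieces 87 857 87 727 87 87 857 87 58 727 727 87 87 857 87 727 87, which concatenate to the answer.

87857877278787857875872772787878578772787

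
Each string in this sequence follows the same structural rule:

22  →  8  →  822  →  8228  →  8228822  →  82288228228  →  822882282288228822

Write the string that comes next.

82288228228822882282288228228

From term 3 onward, concatenate the last term with the second-to-last: 8·22 = 822, 822·8 = 8228, …
Continuing: 822882282288228822 · 82288228228 gives term 8.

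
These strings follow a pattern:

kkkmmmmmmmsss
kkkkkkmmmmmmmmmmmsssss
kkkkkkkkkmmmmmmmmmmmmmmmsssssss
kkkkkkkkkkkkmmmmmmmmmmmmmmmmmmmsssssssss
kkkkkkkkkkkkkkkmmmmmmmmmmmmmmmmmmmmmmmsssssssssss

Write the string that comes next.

kkkkkkkkkkkkkkkkkkmmmmmmmmmmmmmmmmmmmmmmmmmmmsssssssssssss

The n-th term is 3n k's then 4n+3 m's then 2n+1 s's (n = 1, 2, …).
Setting n = 6 gives 18, 27, 13 characters in each block.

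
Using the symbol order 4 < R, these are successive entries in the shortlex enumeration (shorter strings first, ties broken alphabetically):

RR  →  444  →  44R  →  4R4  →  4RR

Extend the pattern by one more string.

The successor of 4RR increments the rightmost position that isn't already R and resets every position after it to 4.

R44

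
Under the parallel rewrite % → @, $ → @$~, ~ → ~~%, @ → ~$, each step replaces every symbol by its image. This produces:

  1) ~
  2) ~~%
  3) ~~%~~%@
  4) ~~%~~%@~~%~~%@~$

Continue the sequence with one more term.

~~%~~%@~~%~~%@~$~~%~~%@~~%~~%@~$~~%@$~

Applying the rule to each of the 16 symbols of ~~%~~%@~~%~~%@~$ gives the pieces ~~% ~~% @ ~~% ~~% @ ~$ ~~% ~~% @ ~~% ~~% @ ~$ ~~% @$~, which concatenate to the answer.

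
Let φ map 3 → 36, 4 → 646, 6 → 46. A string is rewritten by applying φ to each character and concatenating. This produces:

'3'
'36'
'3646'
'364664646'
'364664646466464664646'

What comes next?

36466464646646466464664646466464664646466464664646

Applying the rule to each of the 21 symbols of 364664646466464664646 gives the pieces 36 46 646 46 46 646 46 646 46 646 46 46 646 46 646 46 46 646 46 646 46, which concatenate to the answer.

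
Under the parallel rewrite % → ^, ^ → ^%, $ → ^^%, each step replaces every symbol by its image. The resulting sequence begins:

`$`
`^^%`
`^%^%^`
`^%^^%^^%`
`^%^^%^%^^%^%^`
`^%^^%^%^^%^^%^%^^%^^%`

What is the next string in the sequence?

Rewriting the 21 symbols of ^%^^%^%^^%^^%^%^^%^^% one by one yields ^% ^ ^% ^% ^ ^% ^ ^% ^% ^ ^% ^% ^ ^% ^ ^% ^% ^ ^% ^% ^; concatenated:

^%^^%^%^^%^^%^%^^%^%^^%^^%^%^^%^%^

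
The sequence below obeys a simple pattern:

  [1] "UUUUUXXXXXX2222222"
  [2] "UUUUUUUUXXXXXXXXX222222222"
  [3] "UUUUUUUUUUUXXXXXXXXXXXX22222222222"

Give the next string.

UUUUUUUUUUUUUUXXXXXXXXXXXXXXX2222222222222

Term n consists of 3n-1 U's, followed by 3n X's, followed by 2n+3 2's, where the shown terms are n = 2, 3, 4.
At n = 5 the blocks have lengths 14, 15, 13.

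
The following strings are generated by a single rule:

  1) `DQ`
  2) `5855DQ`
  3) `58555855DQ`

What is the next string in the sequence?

The strings grow by a fixed prefix 5855 each time.
Applying this once more to 58555855DQ:

585558555855DQ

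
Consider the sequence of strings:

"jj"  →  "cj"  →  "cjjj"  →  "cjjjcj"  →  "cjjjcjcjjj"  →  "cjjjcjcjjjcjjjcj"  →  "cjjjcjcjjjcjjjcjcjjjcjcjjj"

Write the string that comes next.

cjjjcjcjjjcjjjcjcjjjcjcjjjcjjjcjcjjjcjjjcj

This is a Fibonacci-style word recurrence s(k) = s(k−1)·s(k−2): e.g. cj·jj = cjjj.
The next term joins cjjjcjcjjjcjjjcjcjjjcjcjjj and cjjjcjcjjjcjjjcj.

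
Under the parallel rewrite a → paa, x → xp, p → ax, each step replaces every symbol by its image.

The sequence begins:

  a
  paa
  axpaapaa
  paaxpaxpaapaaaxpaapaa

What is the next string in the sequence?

Rewriting the 21 symbols of paaxpaxpaapaaaxpaapaa one by one yields ax paa paa xp ax paa xp ax paa paa ax paa paa paa xp ax paa paa ax paa paa; concatenated:

axpaapaaxpaxpaaxpaxpaapaaaxpaapaapaaxpaxpaapaaaxpaapaa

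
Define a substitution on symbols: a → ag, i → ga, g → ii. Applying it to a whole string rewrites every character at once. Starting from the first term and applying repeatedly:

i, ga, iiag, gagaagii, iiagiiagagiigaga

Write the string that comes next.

gagaagiigagaagiiagiigagaiiagiiag

Applying the rule to each of the 16 symbols of iiagiiagagiigaga gives the pieces ga ga ag ii ga ga ag ii ag ii ga ga ii ag ii ag, which concatenate to the answer.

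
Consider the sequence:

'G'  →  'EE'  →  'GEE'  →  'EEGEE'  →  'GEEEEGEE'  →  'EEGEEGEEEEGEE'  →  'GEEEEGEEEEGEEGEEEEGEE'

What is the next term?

EEGEEGEEEEGEEGEEEEGEEEEGEEGEEEEGEE

From term 3 onward, concatenate the second-to-last term with the last: G·EE = GEE, EE·GEE = EEGEE, …
So term 8 is EEGEEGEEEEGEE·GEEEEGEEEEGEEGEEEEGEE.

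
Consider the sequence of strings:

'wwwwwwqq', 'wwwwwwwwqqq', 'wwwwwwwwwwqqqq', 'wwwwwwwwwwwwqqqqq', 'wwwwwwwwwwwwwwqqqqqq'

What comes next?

wwwwwwwwwwwwwwwwqqqqqqq

Reading off run lengths: w runs 6, 8, 10, 12, 14; q runs 2, 3, 4, 5, 6 — each is linear in n, where the shown terms are n = 3, 4, 5, 6, 7.
Setting n = 8 gives 16, 7 characters in each block.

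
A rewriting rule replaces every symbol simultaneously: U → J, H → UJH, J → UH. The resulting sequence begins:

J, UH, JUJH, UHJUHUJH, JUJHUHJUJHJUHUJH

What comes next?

Replace each of the 16 characters of JUJHUHJUJHJUHUJH in place — UH J UH UJH J UJH UH J UH UJH UH J UJH J UH UJH — and concatenate.

UHJUHUJHJUJHUHJUHUJHUHJUJHJUHUJH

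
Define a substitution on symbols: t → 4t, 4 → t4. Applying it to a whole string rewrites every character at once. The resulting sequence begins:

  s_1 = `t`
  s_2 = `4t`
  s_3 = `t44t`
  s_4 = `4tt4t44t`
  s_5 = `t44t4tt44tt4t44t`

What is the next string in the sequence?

Rewriting the 16 symbols of t44t4tt44tt4t44t one by one yields 4t t4 t4 4t t4 4t 4t t4 t4 4t 4t t4 4t t4 t4 4t; concatenated:

4tt4t44tt44t4tt4t44t4tt44tt4t44t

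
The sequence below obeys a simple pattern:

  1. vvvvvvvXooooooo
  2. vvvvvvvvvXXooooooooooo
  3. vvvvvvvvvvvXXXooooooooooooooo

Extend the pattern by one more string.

Each string has the form v^{2n+3} X^{n-1} o^{4n-1}, where the shown terms are n = 2, 3, 4.
Setting n = 5 gives 13, 4, 19 characters in each block.

vvvvvvvvvvvvvXXXXooooooooooooooooooo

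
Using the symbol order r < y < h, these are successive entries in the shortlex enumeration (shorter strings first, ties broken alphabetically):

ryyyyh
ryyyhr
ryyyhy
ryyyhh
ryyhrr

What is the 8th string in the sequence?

Advancing 3 positions from ryyhrr through ryyhrr → ryyhry → ryyhrh reaches term 8.

ryyhyr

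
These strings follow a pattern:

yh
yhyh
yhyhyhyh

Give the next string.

s(k+1) = s(k)·s(k) — each term doubles the last.
So the next term is two copies of yhyhyhyh.

yhyhyhyhyhyhyhyh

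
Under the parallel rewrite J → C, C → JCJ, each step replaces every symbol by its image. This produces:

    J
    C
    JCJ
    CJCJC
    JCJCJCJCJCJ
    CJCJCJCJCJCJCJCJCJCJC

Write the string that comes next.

JCJCJCJCJCJCJCJCJCJCJCJCJCJCJCJCJCJCJCJCJCJ

Replace each of the 21 characters of CJCJCJCJCJCJCJCJCJCJC in place — JCJ C JCJ C JCJ C JCJ C JCJ C JCJ C JCJ C JCJ C JCJ C JCJ C JCJ — and concatenate.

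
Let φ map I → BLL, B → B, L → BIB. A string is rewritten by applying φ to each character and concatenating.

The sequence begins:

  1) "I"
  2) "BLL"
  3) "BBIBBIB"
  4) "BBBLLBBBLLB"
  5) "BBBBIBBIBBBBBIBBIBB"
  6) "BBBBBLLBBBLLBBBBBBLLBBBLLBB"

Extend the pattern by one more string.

Applying the rule to each of the 27 symbols of BBBBBLLBBBLLBBBBBBLLBBBLLBB gives the pieces B B B B B BIB BIB B B B BIB BIB B B B B B B BIB BIB B B B BIB BIB B B, which concatenate to the answer.

BBBBBBIBBIBBBBBIBBIBBBBBBBBIBBIBBBBBIBBIBBB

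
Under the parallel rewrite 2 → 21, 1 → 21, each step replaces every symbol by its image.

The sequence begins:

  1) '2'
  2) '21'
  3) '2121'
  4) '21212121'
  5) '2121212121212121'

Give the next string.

φ(2121212121212121) expands symbol-by-symbol to 21 21 21 21 21 21 21 21 21 21 21 21 21 21 21 21; joining the 16 pieces gives the next term.

21212121212121212121212121212121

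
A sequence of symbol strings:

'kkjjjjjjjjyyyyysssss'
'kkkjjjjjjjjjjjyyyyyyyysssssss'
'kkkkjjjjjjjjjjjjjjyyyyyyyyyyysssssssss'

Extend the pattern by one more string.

Each string has the form k^{n} j^{3n+2} y^{3n-1} s^{2n+1}, where the shown terms are n = 2, 3, 4.
At n = 5 the blocks have lengths 5, 17, 14, 11.

kkkkkjjjjjjjjjjjjjjjjjyyyyyyyyyyyyyysssssssssss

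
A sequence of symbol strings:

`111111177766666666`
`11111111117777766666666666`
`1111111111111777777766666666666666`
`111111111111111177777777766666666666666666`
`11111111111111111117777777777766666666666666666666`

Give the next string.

1111111111111111111111777777777777766666666666666666666666

The n-th term is 3n+1 1's then 2n-1 7's then 3n+2 6's, where the shown terms are n = 2, 3, 4, 5, 6.
At n = 7 the blocks have lengths 22, 13, 23.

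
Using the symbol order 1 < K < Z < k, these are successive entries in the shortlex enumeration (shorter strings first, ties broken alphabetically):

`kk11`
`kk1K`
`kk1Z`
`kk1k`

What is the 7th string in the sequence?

Advancing 3 positions from kk1k through kk1k → kkK1 → kkKK reaches term 7.

kkKZ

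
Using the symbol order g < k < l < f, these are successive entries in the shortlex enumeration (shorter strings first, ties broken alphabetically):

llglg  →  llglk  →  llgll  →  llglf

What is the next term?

Find the rightmost character of llglf below f, bump it to the next letter, and reset everything to its right to g.

llgfg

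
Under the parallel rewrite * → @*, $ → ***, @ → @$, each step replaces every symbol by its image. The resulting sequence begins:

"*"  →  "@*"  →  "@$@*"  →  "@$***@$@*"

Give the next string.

@$***@*@*@*@$***@$@*

Expanding @$***@$@*: @→@$, $→***, *→@*, *→@*, *→@*, @→@$, $→***, @→@$, *→@*. Concatenated: @$ *** @* @* @* @$ *** @$ @*.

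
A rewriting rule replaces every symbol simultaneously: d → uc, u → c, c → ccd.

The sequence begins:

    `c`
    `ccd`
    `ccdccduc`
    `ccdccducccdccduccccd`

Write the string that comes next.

ccdccducccdccduccccdccdccducccdccduccccdccdccdccduc

Replace each of the 20 characters of ccdccducccdccduccccd in place — ccd ccd uc ccd ccd uc c ccd ccd ccd uc ccd ccd uc c ccd ccd ccd ccd uc — and concatenate.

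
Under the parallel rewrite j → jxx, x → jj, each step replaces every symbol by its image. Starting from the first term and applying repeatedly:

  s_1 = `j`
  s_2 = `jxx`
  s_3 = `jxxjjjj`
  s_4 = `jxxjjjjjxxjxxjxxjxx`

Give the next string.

φ(jxxjjjjjxxjxxjxxjxx) expands symbol-by-symbol to jxx jj jj jxx jxx jxx jxx jxx jj jj jxx jj jj jxx jj jj jxx jj jj; joining the 19 pieces gives the next term.

jxxjjjjjxxjxxjxxjxxjxxjjjjjxxjjjjjxxjjjjjxxjjjj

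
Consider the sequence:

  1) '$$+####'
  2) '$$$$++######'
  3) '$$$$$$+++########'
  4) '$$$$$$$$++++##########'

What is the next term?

Each string has the form $^{2n} +^{n} #^{2n+2} (n = 1, 2, …).
At n = 5 the blocks have lengths 10, 5, 12.

$$$$$$$$$$+++++############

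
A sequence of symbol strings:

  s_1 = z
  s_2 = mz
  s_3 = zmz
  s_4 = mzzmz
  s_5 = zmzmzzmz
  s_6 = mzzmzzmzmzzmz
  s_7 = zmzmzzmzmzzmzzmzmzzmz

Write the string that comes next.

From term 3 onward, concatenate the second-to-last term with the last: z·mz = zmz, mz·zmz = mzzmz, …
So term 8 is mzzmzzmzmzzmz·zmzmzzmzmzzmzzmzmzzmz.

mzzmzzmzmzzmzzmzmzzmzmzzmzzmzmzzmz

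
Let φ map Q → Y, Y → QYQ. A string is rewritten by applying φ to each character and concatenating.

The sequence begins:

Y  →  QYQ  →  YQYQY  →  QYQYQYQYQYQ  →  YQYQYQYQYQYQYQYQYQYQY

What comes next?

Applying the rule to each of the 21 symbols of YQYQYQYQYQYQYQYQYQYQY gives the pieces QYQ Y QYQ Y QYQ Y QYQ Y QYQ Y QYQ Y QYQ Y QYQ Y QYQ Y QYQ Y QYQ, which concatenate to the answer.

QYQYQYQYQYQYQYQYQYQYQYQYQYQYQYQYQYQYQYQYQYQ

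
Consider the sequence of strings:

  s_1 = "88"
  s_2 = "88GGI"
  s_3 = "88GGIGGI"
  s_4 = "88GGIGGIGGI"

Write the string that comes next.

88GGIGGIGGIGGI

The strings grow by a fixed suffix GGI each time.
One more step from 88GGIGGIGGI gives the answer.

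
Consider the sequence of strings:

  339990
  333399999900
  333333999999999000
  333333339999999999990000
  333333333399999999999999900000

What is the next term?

Reading off run lengths: 3 runs 2, 4, 6, 8, 10; 9 runs 3, 6, 9, 12, 15; 0 runs 1, 2, 3, 4, 5 — each is linear in n (n = 1, 2, …).
For the next term, n = 6, so the run lengths are 12, 18, 6.

333333333333999999999999999999000000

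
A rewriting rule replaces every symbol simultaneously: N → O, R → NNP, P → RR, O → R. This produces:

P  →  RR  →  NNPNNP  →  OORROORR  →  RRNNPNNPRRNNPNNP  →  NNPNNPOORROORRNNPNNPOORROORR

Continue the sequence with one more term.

Rewriting the 28 symbols of NNPNNPOORROORRNNPNNPOORROORR one by one yields O O RR O O RR R R NNP NNP R R NNP NNP O O RR O O RR R R NNP NNP R R NNP NNP; concatenated:

OORROORRRRNNPNNPRRNNPNNPOORROORRRRNNPNNPRRNNPNNP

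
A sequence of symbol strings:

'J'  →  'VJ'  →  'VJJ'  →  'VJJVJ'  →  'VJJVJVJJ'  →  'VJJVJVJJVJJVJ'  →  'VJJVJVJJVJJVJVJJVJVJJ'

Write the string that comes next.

This is a Fibonacci-style word recurrence s(k) = s(k−1)·s(k−2): e.g. VJ·J = VJJ.
So term 8 is VJJVJVJJVJJVJVJJVJVJJ·VJJVJVJJVJJVJ.

VJJVJVJJVJJVJVJJVJVJJVJJVJVJJVJJVJ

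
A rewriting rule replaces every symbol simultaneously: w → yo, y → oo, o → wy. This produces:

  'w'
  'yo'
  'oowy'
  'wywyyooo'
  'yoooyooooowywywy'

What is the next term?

Rewriting the 16 symbols of yoooyooooowywywy one by one yields oo wy wy wy oo wy wy wy wy wy yo oo yo oo yo oo; concatenated:

oowywywyoowywywywywyyoooyoooyooo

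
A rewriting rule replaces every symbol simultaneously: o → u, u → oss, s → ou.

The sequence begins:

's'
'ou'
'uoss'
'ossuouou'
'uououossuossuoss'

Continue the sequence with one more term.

ossuossuossuououossuououossuouou

Applying the rule to each of the 16 symbols of uououossuossuoss gives the pieces oss u oss u oss u ou ou oss u ou ou oss u ou ou, which concatenate to the answer.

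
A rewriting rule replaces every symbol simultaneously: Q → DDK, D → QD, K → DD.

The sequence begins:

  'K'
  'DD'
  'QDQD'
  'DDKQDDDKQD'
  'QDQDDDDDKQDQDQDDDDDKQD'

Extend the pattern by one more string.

Applying the rule to each of the 22 symbols of QDQDDDDDKQDQDQDDDDDKQD gives the pieces DDK QD DDK QD QD QD QD QD DD DDK QD DDK QD DDK QD QD QD QD QD DD DDK QD, which concatenate to the answer.

DDKQDDDKQDQDQDQDQDDDDDKQDDDKQDDDKQDQDQDQDQDDDDDKQD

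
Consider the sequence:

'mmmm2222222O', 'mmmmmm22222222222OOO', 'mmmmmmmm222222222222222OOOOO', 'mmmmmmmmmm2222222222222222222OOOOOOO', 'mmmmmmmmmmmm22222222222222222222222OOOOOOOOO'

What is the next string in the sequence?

mmmmmmmmmmmmmm222222222222222222222222222OOOOOOOOOOO

Each string has the form m^{2n+2} 2^{4n+3} O^{2n-1} (n = 1, 2, …).
For the next term, n = 6, so the run lengths are 14, 27, 11.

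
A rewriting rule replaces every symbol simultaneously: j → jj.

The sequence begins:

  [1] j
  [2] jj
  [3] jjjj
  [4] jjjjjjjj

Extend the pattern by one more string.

jjjjjjjjjjjjjjjj

Rewriting each symbol of jjjjjjjj: j→jj, j→jj, j→jj, j→jj, j→jj, j→jj, j→jj, j→jj, which concatenates to jj jj jj jj jj jj jj jj.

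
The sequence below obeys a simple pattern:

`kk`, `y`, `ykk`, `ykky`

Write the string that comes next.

ykkyykk

From term 3 onward, concatenate the last term with the second-to-last: y·kk = ykk, ykk·y = ykky, …
Continuing: ykky · ykk gives term 5.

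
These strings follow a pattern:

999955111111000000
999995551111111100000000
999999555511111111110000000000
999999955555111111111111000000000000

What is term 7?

Each string has the form 9^{n+1} 5^{n-1} 1^{2n} 0^{2n}, where the shown terms are n = 3, 4, 5, 6.
At n = 9 the blocks have lengths 10, 8, 18, 18.

999999999955555555111111111111111111000000000000000000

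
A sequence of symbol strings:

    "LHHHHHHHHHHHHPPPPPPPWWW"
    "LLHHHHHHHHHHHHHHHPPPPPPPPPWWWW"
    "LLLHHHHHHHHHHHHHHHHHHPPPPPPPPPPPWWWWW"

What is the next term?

Each string has the form L^{n-2} H^{3n+3} P^{2n+1} W^{n}, where the shown terms are n = 3, 4, 5.
For the next term, n = 6, so the run lengths are 4, 21, 13, 6.

LLLLHHHHHHHHHHHHHHHHHHHHHPPPPPPPPPPPPPWWWWWW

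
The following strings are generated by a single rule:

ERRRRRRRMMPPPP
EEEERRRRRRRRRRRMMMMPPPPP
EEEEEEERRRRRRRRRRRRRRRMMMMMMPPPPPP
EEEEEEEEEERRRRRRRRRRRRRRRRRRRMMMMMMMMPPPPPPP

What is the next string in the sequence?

The n-th term is 3n-2 E's then 4n+3 R's then 2n M's then n+3 P's (n = 1, 2, …).
Setting n = 5 gives 13, 23, 10, 8 characters in each block.

EEEEEEEEEEEEERRRRRRRRRRRRRRRRRRRRRRRMMMMMMMMMMPPPPPPPP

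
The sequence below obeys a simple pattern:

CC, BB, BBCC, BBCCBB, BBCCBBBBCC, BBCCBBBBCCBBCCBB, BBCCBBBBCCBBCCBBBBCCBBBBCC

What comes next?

From term 3 onward, concatenate the last term with the second-to-last: BB·CC = BBCC, BBCC·BB = BBCCBB, …
So term 8 is BBCCBBBBCCBBCCBBBBCCBBBBCC·BBCCBBBBCCBBCCBB.

BBCCBBBBCCBBCCBBBBCCBBBBCCBBCCBBBBCCBBCCBB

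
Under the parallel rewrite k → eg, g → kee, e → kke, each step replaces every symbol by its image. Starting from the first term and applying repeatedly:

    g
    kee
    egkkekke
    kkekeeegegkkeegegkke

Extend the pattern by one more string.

egegkkeegkkekkekkekeekkekeeegegkkekkekeekkekeeegegkke

Applying the rule to each of the 20 symbols of kkekeeegegkkeegegkke gives the pieces eg eg kke eg kke kke kke kee kke kee eg eg kke kke kee kke kee eg eg kke, which concatenate to the answer.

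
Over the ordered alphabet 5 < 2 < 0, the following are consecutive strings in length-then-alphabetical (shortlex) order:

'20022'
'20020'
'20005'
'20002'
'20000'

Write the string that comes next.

05555

Treat 20000 as a base-3 numeral over the given alphabet and add one, carrying through any trailing 0's.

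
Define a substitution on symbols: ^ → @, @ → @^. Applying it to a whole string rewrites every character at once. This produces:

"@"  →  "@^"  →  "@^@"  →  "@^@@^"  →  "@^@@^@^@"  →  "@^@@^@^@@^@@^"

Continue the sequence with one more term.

@^@@^@^@@^@@^@^@@^@^@

Applying the rule to each of the 13 symbols of @^@@^@^@@^@@^ gives the pieces @^ @ @^ @^ @ @^ @ @^ @^ @ @^ @^ @, which concatenate to the answer.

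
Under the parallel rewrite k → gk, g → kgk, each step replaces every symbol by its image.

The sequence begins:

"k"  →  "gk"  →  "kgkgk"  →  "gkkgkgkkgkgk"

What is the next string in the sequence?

kgkgkgkkgkgkkgkgkgkkgkgkkgkgk

Expanding gkkgkgkkgkgk: g→kgk, k→gk, k→gk, g→kgk, k→gk, g→kgk, k→gk, k→gk, g→kgk, k→gk, g→kgk, k→gk. Concatenated: kgk gk gk kgk gk kgk gk gk kgk gk kgk gk.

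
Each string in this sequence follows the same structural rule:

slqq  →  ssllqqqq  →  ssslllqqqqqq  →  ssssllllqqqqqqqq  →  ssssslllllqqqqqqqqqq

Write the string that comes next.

ssssssllllllqqqqqqqqqqqq

Term n consists of n s's, followed by n l's, followed by 2n q's (n = 1, 2, …).
At n = 6 the blocks have lengths 6, 6, 12.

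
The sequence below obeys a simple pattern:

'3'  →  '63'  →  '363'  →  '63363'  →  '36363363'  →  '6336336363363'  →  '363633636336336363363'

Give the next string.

Each term (from the third on) is the two preceding terms concatenated in order: term 3 = 3·63 = 363.
The next term joins 6336336363363 and 363633636336336363363.

6336336363363363633636336336363363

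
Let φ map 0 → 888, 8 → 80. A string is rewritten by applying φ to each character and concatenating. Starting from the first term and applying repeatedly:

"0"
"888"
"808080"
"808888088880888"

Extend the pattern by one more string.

φ(808888088880888) expands symbol-by-symbol to 80 888 80 80 80 80 888 80 80 80 80 888 80 80 80; joining the 15 pieces gives the next term.

808888080808088880808080888808080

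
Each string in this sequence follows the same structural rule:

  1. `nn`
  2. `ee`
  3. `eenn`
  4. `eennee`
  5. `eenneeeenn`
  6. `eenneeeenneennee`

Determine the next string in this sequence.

From term 3 onward, concatenate the last term with the second-to-last: ee·nn = eenn, eenn·ee = eennee, …
So term 7 is eenneeeenneennee·eenneeeenn.

eenneeeenneenneeeenneeeenn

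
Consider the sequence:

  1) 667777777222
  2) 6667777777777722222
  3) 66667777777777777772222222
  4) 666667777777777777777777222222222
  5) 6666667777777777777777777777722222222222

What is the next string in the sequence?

Each string has the form 6^{n+1} 7^{4n+3} 2^{2n+1} (n = 1, 2, …).
Setting n = 6 gives 7, 27, 13 characters in each block.

66666667777777777777777777777777772222222222222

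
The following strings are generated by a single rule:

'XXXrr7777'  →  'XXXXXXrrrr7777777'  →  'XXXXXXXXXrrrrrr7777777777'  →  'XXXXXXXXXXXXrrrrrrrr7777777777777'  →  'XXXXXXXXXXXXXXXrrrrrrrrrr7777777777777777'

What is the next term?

The n-th term is 3n X's then 2n r's then 3n+1 7's (n = 1, 2, …).
At n = 6 the blocks have lengths 18, 12, 19.

XXXXXXXXXXXXXXXXXXrrrrrrrrrrrr7777777777777777777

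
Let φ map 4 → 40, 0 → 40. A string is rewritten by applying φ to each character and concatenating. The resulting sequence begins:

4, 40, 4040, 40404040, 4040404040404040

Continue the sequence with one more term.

Replace each of the 16 characters of 4040404040404040 in place — 40 40 40 40 40 40 40 40 40 40 40 40 40 40 40 40 — and concatenate.

40404040404040404040404040404040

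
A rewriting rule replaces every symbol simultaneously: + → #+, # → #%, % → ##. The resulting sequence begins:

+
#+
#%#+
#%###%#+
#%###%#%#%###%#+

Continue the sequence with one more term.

#%###%#%#%###%###%###%#%#%###%#+

Applying the rule to each of the 16 symbols of #%###%#%#%###%#+ gives the pieces #% ## #% #% #% ## #% ## #% ## #% #% #% ## #% #+, which concatenate to the answer.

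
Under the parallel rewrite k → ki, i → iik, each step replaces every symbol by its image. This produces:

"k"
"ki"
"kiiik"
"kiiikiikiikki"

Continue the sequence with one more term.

Replace each of the 13 characters of kiiikiikiikki in place — ki iik iik iik ki iik iik ki iik iik ki ki iik — and concatenate.

kiiikiikiikkiiikiikkiiikiikkikiiik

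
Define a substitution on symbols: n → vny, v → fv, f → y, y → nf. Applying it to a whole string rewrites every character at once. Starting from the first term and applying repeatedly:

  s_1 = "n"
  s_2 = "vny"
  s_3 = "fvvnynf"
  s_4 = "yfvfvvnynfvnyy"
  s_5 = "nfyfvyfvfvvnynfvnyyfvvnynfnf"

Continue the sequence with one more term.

Applying the rule to each of the 28 symbols of nfyfvyfvfvvnynfvnyyfvvnynfnf gives the pieces vny y nf y fv nf y fv y fv fv vny nf vny y fv vny nf nf y fv fv vny nf vny y vny y, which concatenate to the answer.

vnyynfyfvnfyfvyfvfvvnynfvnyyfvvnynfnfyfvfvvnynfvnyyvnyy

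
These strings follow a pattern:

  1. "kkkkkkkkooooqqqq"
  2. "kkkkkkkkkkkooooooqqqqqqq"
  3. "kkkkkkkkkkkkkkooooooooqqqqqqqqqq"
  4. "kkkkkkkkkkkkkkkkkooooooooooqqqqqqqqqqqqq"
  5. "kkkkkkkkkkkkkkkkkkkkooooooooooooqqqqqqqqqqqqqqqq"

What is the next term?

Term n consists of 3n+2 k's, followed by 2n o's, followed by 3n-2 q's, where the shown terms are n = 2, 3, 4, 5, 6.
Setting n = 7 gives 23, 14, 19 characters in each block.

kkkkkkkkkkkkkkkkkkkkkkkooooooooooooooqqqqqqqqqqqqqqqqqqq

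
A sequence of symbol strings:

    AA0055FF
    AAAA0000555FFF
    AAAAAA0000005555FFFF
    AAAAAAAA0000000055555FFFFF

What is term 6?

The n-th term is 2n A's then 2n 0's then n+1 5's then n+1 F's (n = 1, 2, …).
Setting n = 6 gives 12, 12, 7, 7 characters in each block.

AAAAAAAAAAAA0000000000005555555FFFFFFF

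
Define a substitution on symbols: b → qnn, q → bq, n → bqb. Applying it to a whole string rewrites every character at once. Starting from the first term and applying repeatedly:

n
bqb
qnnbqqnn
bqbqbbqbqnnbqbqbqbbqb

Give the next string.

Applying the rule to each of the 21 symbols of bqbqbbqbqnnbqbqbqbbqb gives the pieces qnn bq qnn bq qnn qnn bq qnn bq bqb bqb qnn bq qnn bq qnn bq qnn qnn bq qnn, which concatenate to the answer.

qnnbqqnnbqqnnqnnbqqnnbqbqbbqbqnnbqqnnbqqnnbqqnnqnnbqqnn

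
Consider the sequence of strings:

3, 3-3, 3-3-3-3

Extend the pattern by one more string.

s(k+1) = s(k)·-·s(k) — each term doubles the last with '-' between the halves.
Doubling 3-3-3-3 with '-' between the halves:

3-3-3-3-3-3-3-3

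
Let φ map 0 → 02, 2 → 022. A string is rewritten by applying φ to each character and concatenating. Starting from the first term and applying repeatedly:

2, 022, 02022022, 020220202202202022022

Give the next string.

Replace each of the 21 characters of 020220202202202022022 in place — 02 022 02 022 022 02 022 02 022 022 02 022 022 02 022 02 022 022 02 022 022 — and concatenate.

0202202022022020220202202202022022020220202202202022022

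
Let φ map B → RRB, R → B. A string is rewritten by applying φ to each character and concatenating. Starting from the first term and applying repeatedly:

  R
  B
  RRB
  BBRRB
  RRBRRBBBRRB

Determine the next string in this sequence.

BBRRBBBRRBRRBRRBBBRRB

Rewriting each symbol of RRBRRBBBRRB: R→B, R→B, B→RRB, R→B, R→B, B→RRB, B→RRB, B→RRB, R→B, R→B, B→RRB, which concatenates to B B RRB B B RRB RRB RRB B B RRB.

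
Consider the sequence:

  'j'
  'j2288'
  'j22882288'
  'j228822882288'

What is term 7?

Every step adds 2288 to the end: s(k+1) = s(k)·2288.
From j228822882288, 3 further steps: j228822882288 → j2288228822882288 → j22882288228822882288 → (answer).

j228822882288228822882288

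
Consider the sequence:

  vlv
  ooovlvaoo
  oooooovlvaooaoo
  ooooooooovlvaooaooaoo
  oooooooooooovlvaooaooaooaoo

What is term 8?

Each term wraps the previous one in ooo on the left and aoo on the right.
From oooooooooooovlvaooaooaooaoo, 3 further steps: oooooooooooovlvaooaooaooaoo → ooooooooooooooovlvaooaooaooaooaoo → oooooooooooooooooovlvaooaooaooaooaooaoo → (answer).

ooooooooooooooooooooovlvaooaooaooaooaooaooaoo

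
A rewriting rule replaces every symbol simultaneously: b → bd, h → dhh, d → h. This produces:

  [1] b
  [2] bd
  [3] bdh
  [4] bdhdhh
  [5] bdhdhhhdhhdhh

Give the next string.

Rewriting the 13 symbols of bdhdhhhdhhdhh one by one yields bd h dhh h dhh dhh dhh h dhh dhh h dhh dhh; concatenated:

bdhdhhhdhhdhhdhhhdhhdhhhdhhdhh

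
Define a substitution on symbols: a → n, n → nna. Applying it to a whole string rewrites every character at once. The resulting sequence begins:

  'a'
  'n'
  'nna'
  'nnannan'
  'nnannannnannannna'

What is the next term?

Applying the rule to each of the 17 symbols of nnannannnannannna gives the pieces nna nna n nna nna n nna nna nna n nna nna n nna nna nna n, which concatenate to the answer.

nnannannnannannnannannannnannannnannannan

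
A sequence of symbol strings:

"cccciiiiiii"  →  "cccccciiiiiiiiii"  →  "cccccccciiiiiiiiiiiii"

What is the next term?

cccccccccciiiiiiiiiiiiiiii

Each string has the form c^{2n} i^{3n+1}, where the shown terms are n = 2, 3, 4.
For the next term, n = 5, so the run lengths are 10, 16.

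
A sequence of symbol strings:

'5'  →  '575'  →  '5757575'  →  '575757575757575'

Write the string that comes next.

Every step duplicates the string with '7' between the halves.
So the next term is two copies of 575757575757575 with '7' between the halves.

5757575757575757575757575757575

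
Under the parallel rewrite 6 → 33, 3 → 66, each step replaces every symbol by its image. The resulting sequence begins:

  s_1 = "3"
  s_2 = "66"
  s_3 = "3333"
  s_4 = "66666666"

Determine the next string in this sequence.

Apply φ to 66666666 symbol by symbol: 6→33, 6→33, 6→33, 6→33, 6→33, 6→33, 6→33, 6→33; joined: 33 33 33 33 33 33 33 33.

3333333333333333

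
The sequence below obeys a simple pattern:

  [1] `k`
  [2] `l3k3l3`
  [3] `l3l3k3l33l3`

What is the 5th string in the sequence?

l3l3l3l3k3l33l33l33l3

Each term wraps the previous one in l3 on the left and 3l3 on the right.
From l3l3k3l33l3, 2 further steps: l3l3k3l33l3 → l3l3l3k3l33l33l3 → (answer).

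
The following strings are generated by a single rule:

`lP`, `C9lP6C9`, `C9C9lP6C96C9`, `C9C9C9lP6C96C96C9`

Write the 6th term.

C9C9C9C9C9lP6C96C96C96C96C9

Each term wraps the previous one in C9 on the left and 6C9 on the right.
From C9C9C9lP6C96C96C9, 2 further steps: C9C9C9lP6C96C96C9 → C9C9C9C9lP6C96C96C96C9 → (answer).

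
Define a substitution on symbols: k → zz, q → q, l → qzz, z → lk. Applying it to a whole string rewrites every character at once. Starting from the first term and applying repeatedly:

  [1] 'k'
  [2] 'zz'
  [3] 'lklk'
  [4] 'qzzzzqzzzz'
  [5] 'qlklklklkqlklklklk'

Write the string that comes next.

qqzzzzqzzzzqzzzzqzzzzqqzzzzqzzzzqzzzzqzzzz

Applying the rule to each of the 18 symbols of qlklklklkqlklklklk gives the pieces q qzz zz qzz zz qzz zz qzz zz q qzz zz qzz zz qzz zz qzz zz, which concatenate to the answer.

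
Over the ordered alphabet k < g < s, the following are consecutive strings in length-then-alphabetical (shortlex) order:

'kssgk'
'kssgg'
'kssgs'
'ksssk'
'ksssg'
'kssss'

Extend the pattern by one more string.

The successor of kssss increments the rightmost position that isn't already s and resets every position after it to k.

gkkkk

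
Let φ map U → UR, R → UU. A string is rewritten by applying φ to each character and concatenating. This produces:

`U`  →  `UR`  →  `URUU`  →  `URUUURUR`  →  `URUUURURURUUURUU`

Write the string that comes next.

Rewriting the 16 symbols of URUUURURURUUURUU one by one yields UR UU UR UR UR UU UR UU UR UU UR UR UR UU UR UR; concatenated:

URUUURURURUUURUUURUUURURURUUURUR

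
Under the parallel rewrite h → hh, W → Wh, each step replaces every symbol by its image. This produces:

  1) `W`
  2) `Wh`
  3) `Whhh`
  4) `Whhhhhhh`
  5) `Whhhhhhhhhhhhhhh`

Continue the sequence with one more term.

Replace each of the 16 characters of Whhhhhhhhhhhhhhh in place — Wh hh hh hh hh hh hh hh hh hh hh hh hh hh hh hh — and concatenate.

Whhhhhhhhhhhhhhhhhhhhhhhhhhhhhhh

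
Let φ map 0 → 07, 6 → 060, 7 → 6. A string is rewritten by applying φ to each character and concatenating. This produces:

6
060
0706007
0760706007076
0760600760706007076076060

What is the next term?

φ(0760600760706007076076060) expands symbol-by-symbol to 07 6 060 07 060 07 07 6 060 07 6 07 060 07 07 6 07 6 060 07 6 060 07 060 07; joining the 25 pieces gives the next term.

076060070600707606007607060070760760600760600706007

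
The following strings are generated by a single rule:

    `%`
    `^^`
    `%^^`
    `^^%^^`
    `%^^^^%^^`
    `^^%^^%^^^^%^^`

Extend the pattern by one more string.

From term 3 onward, concatenate the second-to-last term with the last: %·^^ = %^^, ^^·%^^ = ^^%^^, …
Continuing: %^^^^%^^ · ^^%^^%^^^^%^^ gives term 7.

%^^^^%^^^^%^^%^^^^%^^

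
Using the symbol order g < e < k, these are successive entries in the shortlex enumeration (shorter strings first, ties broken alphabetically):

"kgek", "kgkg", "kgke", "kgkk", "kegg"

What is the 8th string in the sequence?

keeg

Stepping forward 3 times from kegg: kegg → kege → kegk, then the target.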